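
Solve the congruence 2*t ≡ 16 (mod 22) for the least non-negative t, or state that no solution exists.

gcd(2, 22) = 2, and 2 | 16, so solutions exist.
Divide through by 2: 1*t ≡ 8 mod 11.
1⁻¹ ≡ 1 (mod 11).
t ≡ 1*8 ≡ 8 (mod 11).
The smallest non-negative solution is t = 8.

8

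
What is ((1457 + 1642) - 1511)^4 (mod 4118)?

3996

1457 + 1642 = 3099
3099 - 1511 = 1588
(1588)^4 ≡ 3996 (mod 4118)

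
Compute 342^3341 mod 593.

157

3341 in binary is 110100001101, i.e. 3341 = 2048 + 1024 + 256 + 8 + 4 + 1.
342^1 ≡ 342 (mod 593)
342^2 ≡ 342^2 = 116964 ≡ 143 (mod 593)
342^4 ≡ 143^2 = 20449 ≡ 287 (mod 593)
342^8 ≡ 287^2 = 82369 ≡ 535 (mod 593)
342^16 ≡ 535^2 = 286225 ≡ 399 (mod 593)
342^32 ≡ 399^2 = 159201 ≡ 277 (mod 593)
342^64 ≡ 277^2 = 76729 ≡ 232 (mod 593)
342^128 ≡ 232^2 = 53824 ≡ 454 (mod 593)
342^256 ≡ 454^2 = 206116 ≡ 345 (mod 593)
342^512 ≡ 345^2 = 119025 ≡ 425 (mod 593)
342^1024 ≡ 425^2 = 180625 ≡ 353 (mod 593)
342^2048 ≡ 353^2 = 124609 ≡ 79 (mod 593)
342^3341 = 342^2048 · 342^1024 · 342^256 · 342^8 · 342^4 · 342^1 ≡ 79 · 353 · 345 · 535 · 287 · 342 (mod 593).
Accumulate the product:
79 · 353 = 27887 ≡ 16
16 · 345 = 5520 ≡ 183
183 · 535 = 97905 ≡ 60
60 · 287 = 17220 ≡ 23
23 · 342 = 7866 ≡ 157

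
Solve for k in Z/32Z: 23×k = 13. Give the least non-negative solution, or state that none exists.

27

gcd(23, 32) = 1, so a unique solution mod 32 exists.
23⁻¹ ≡ 7 (mod 32).
k ≡ 7×13 ≡ 27 (mod 32).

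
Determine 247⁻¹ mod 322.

Apply the Euclidean algorithm and back-substitute:
322 = 1*247 + 75
247 = 3*75 + 22
75 = 3*22 + 9
22 = 2*9 + 4
9 = 2*4 + 1
4 = 4*1 + 0
gcd(247, 322) = 1, so the inverse exists.
Back-substitute for 1:
1 = 1*9 − 2*4
  = −2*22 + 5*9
  = 5*75 − 17*22
  = −17*247 + 56*75
  = 56*322 − 73*247
So 247⁻¹ ≡ −73 ≡ 249 (mod 322).

249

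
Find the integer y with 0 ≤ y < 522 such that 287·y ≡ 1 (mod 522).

522 = 1·287 + 235
287 = 1·235 + 52
235 = 4·52 + 27
52 = 1·27 + 25
27 = 1·25 + 2
25 = 12·2 + 1
2 = 2·1 + 0
gcd(287, 522) = 1, so the inverse exists.
Back-substitute for 1:
1 = 1·25 − 12·2
  = −12·27 + 13·25
  = 13·52 − 25·27
  = −25·235 + 113·52
  = 113·287 − 138·235
  = −138·522 + 251·287
So 287⁻¹ ≡ 251 (mod 522).

251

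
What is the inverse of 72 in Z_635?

538

Apply the Euclidean algorithm and back-substitute:
635 = 8·72 + 59
72 = 1·59 + 13
59 = 4·13 + 7
13 = 1·7 + 6
7 = 1·6 + 1
6 = 6·1 + 0
gcd(72, 635) = 1, so the inverse exists.
Back-substitute for 1:
1 = 1·7 − 1·6
  = −1·13 + 2·7
  = 2·59 − 9·13
  = −9·72 + 11·59
  = 11·635 − 97·72
So 72⁻¹ ≡ −97 ≡ 538 (mod 635).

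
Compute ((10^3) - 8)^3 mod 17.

12

(10)^3 ≡ 14 (mod 17)
14 - 8 = 6
(6)^3 ≡ 12 (mod 17)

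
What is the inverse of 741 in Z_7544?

957

7544 = 10*741 + 134
741 = 5*134 + 71
134 = 1*71 + 63
71 = 1*63 + 8
63 = 7*8 + 7
8 = 1*7 + 1
7 = 7*1 + 0
gcd(741, 7544) = 1, so the inverse exists.
Bézout: 1 = −94*7544 + 957*741.
So 741⁻¹ ≡ 957 (mod 7544).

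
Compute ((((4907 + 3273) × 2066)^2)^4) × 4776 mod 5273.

3781

4907 + 3273 = 8180 ≡ 2907 (mod 5273)
2907 × 2066 = 6005862 ≡ 5188 (mod 5273)
(5188)^2 ≡ 1952 (mod 5273)
(1952)^4 ≡ 2857 (mod 5273)
2857 × 4776 = 13645032 ≡ 3781 (mod 5273)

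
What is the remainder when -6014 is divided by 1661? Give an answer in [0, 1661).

-6014 = -4×1661 + 630, so -6014 ≡ 630 (mod 1661).

630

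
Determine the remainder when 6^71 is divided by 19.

Compute successive squares:
71 in binary is 1000111, i.e. 71 = 64 + 4 + 2 + 1.
6^1 ≡ 6 (mod 19)
6^2 ≡ 6^2 = 36 ≡ 17 (mod 19)
6^4 ≡ 17^2 = 289 ≡ 4 (mod 19)
6^8 ≡ 4^2 = 16 (mod 19)
6^16 ≡ 16^2 = 256 ≡ 9 (mod 19)
6^32 ≡ 9^2 = 81 ≡ 5 (mod 19)
6^64 ≡ 5^2 = 25 ≡ 6 (mod 19)
6^71 = 6^64 · 6^4 · 6^2 · 6^1 ≡ 6 · 4 · 17 · 6 (mod 19).
Accumulate the product:
6 · 4 = 24 ≡ 5
5 · 17 = 85 ≡ 9
9 · 6 = 54 ≡ 16

16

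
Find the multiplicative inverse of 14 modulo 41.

3

41 = 2×14 + 13
14 = 1×13 + 1
13 = 13×1 + 0
gcd(14, 41) = 1, so the inverse exists.
Bézout: 1 = −1×41 + 3×14.
So 14⁻¹ ≡ 3 (mod 41).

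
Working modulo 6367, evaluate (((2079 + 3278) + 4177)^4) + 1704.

2079 + 3278 = 5357
5357 + 4177 = 9534 ≡ 3167 (mod 6367)
(3167)^4 ≡ 4481 (mod 6367)
4481 + 1704 = 6185

6185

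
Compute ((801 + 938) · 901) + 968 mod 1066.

801 + 938 = 1739 ≡ 673 (mod 1066)
673 · 901 = 606373 ≡ 885 (mod 1066)
885 + 968 = 1853 ≡ 787 (mod 1066)

787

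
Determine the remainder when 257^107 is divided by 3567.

1031

Using repeated squaring:
107 in binary is 1101011, i.e. 107 = 64 + 32 + 8 + 2 + 1.
257^1 ≡ 257 (mod 3567)
257^2 ≡ 257^2 = 66049 ≡ 1843 (mod 3567)
257^4 ≡ 1843^2 = 3396649 ≡ 865 (mod 3567)
257^8 ≡ 865^2 = 748225 ≡ 2722 (mod 3567)
257^16 ≡ 2722^2 = 7409284 ≡ 625 (mod 3567)
257^32 ≡ 625^2 = 390625 ≡ 1822 (mod 3567)
257^64 ≡ 1822^2 = 3319684 ≡ 2374 (mod 3567)
257^107 = 257^64 · 257^32 · 257^8 · 257^2 · 257^1 ≡ 2374 · 1822 · 2722 · 1843 · 257 (mod 3567).
Accumulate the product:
2374 · 1822 = 4325428 ≡ 2224
2224 · 2722 = 6053728 ≡ 529
529 · 1843 = 974947 ≡ 1156
1156 · 257 = 297092 ≡ 1031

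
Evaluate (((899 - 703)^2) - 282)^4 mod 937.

366

899 - 703 = 196
(196)^2 ≡ 936 (mod 937)
936 - 282 = 654
(654)^4 ≡ 366 (mod 937)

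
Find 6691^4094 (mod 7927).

2264

6691^1 ≡ 6691 (mod 7927)
6691^2 ≡ 6691^2 = 44769481 ≡ 5712 (mod 7927)
6691^4 ≡ 5712^2 = 32626944 ≡ 7339 (mod 7927)
6691^8 ≡ 7339^2 = 53860921 ≡ 4883 (mod 7927)
6691^16 ≡ 4883^2 = 23843689 ≡ 7200 (mod 7927)
6691^32 ≡ 7200^2 = 51840000 ≡ 5347 (mod 7927)
6691^64 ≡ 5347^2 = 28590409 ≡ 5647 (mod 7927)
6691^128 ≡ 5647^2 = 31888609 ≡ 6215 (mod 7927)
6691^256 ≡ 6215^2 = 38626225 ≡ 5881 (mod 7927)
6691^512 ≡ 5881^2 = 34586161 ≡ 660 (mod 7927)
6691^1024 ≡ 660^2 = 435600 ≡ 7542 (mod 7927)
6691^2048 ≡ 7542^2 = 56881764 ≡ 5539 (mod 7927)
6691^4094 = 6691^2048 × 6691^1024 × 6691^512 × 6691^256 × 6691^128 × 6691^64 × 6691^32 × 6691^16 × 6691^8 × 6691^4 × 6691^2 ≡ 5539 × 7542 × 660 × 5881 × 6215 × 5647 × 5347 × 7200 × 4883 × 7339 × 5712 (mod 7927).
Accumulate the product:
5539 × 7542 = 41775138 ≡ 7775
7775 × 660 = 5131500 ≡ 2731
2731 × 5881 = 16061011 ≡ 909
909 × 6215 = 5649435 ≡ 5411
5411 × 5647 = 30555917 ≡ 5259
5259 × 5347 = 28119873 ≡ 2804
2804 × 7200 = 20188800 ≡ 6658
6658 × 4883 = 32511014 ≡ 2387
2387 × 7339 = 17518193 ≡ 7450
7450 × 5712 = 42554400 ≡ 2264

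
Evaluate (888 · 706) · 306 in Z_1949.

1847

888 · 706 = 626928 ≡ 1299 (mod 1949)
1299 · 306 = 397494 ≡ 1847 (mod 1949)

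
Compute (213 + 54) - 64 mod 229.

213 + 54 = 267 ≡ 38 (mod 229)
38 - 64 = -26 ≡ 203 (mod 229)

203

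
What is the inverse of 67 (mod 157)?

157 = 2×67 + 23
67 = 2×23 + 21
23 = 1×21 + 2
21 = 10×2 + 1
2 = 2×1 + 0
gcd(67, 157) = 1, so the inverse exists.
Bézout: 1 = −32×157 + 75×67.
So 67⁻¹ ≡ 75 (mod 157).

75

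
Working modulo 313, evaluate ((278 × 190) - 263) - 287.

312

278 × 190 = 52820 ≡ 236 (mod 313)
236 - 263 = -27 ≡ 286 (mod 313)
286 - 287 = -1 ≡ 312 (mod 313)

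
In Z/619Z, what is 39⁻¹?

127

Apply the Euclidean algorithm and back-substitute:
619 = 15*39 + 34
39 = 1*34 + 5
34 = 6*5 + 4
5 = 1*4 + 1
4 = 4*1 + 0
gcd(39, 619) = 1, so the inverse exists.
Back-substitute for 1:
1 = 1*5 − 1*4
  = −1*34 + 7*5
  = 7*39 − 8*34
  = −8*619 + 127*39
So 39⁻¹ ≡ 127 (mod 619).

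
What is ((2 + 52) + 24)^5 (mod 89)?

39

2 + 52 = 54
54 + 24 = 78
(78)^5 ≡ 39 (mod 89)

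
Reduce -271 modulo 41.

-271 = -7·41 + 16, so -271 ≡ 16 (mod 41).

16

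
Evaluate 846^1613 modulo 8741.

By square-and-multiply:
1613 in binary is 11001001101, i.e. 1613 = 1024 + 512 + 64 + 8 + 4 + 1.
846^1 ≡ 846 (mod 8741)
846^2 ≡ 846^2 = 715716 ≡ 7695 (mod 8741)
846^4 ≡ 7695^2 = 59213025 ≡ 1491 (mod 8741)
846^8 ≡ 1491^2 = 2223081 ≡ 2867 (mod 8741)
846^16 ≡ 2867^2 = 8219689 ≡ 3149 (mod 8741)
846^32 ≡ 3149^2 = 9916201 ≡ 3907 (mod 8741)
846^64 ≡ 3907^2 = 15264649 ≡ 2863 (mod 8741)
846^128 ≡ 2863^2 = 8196769 ≡ 6452 (mod 8741)
846^256 ≡ 6452^2 = 41628304 ≡ 3662 (mod 8741)
846^512 ≡ 3662^2 = 13410244 ≡ 1550 (mod 8741)
846^1024 ≡ 1550^2 = 2402500 ≡ 7466 (mod 8741)
846^1613 = 846^1024 · 846^512 · 846^64 · 846^8 · 846^4 · 846^1 ≡ 7466 · 1550 · 2863 · 2867 · 1491 · 846 (mod 8741).
Accumulate the product:
7466 · 1550 = 11572300 ≡ 7957
7957 · 2863 = 22780891 ≡ 1845
1845 · 2867 = 5289615 ≡ 1310
1310 · 1491 = 1953210 ≡ 3967
3967 · 846 = 3356082 ≡ 8279

8279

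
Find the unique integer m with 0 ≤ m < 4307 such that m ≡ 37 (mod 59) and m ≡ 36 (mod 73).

59⁻¹ mod 73: 59·26 ≡ 1 (mod 73), so 59⁻¹ ≡ 26.
m = 37 + 59·((36 − 37)·26 mod 73) = 37 + 59·47 = 2810.
Check: 2810 mod 59 = 37, 2810 mod 73 = 36. ✓

2810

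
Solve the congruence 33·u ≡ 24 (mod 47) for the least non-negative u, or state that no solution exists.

5

gcd(33, 47) = 1, so a unique solution mod 47 exists.
33⁻¹ ≡ 10 (mod 47).
u ≡ 10·24 ≡ 5 (mod 47).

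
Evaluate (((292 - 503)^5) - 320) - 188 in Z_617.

316

292 - 503 = -211 ≡ 406 (mod 617)
(406)^5 ≡ 207 (mod 617)
207 - 320 = -113 ≡ 504 (mod 617)
504 - 188 = 316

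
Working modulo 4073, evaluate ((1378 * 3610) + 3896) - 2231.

3112

1378 * 3610 = 4974580 ≡ 1447 (mod 4073)
1447 + 3896 = 5343 ≡ 1270 (mod 4073)
1270 - 2231 = -961 ≡ 3112 (mod 4073)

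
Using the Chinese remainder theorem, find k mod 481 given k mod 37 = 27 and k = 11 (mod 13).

323

37⁻¹ mod 13: 37×6 ≡ 1 (mod 13), so 37⁻¹ ≡ 6.
k = 27 + 37×((11 − 27)×6 mod 13) = 27 + 37×8 = 323.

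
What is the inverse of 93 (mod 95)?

Apply the Euclidean algorithm and back-substitute:
95 = 1·93 + 2
93 = 46·2 + 1
2 = 2·1 + 0
gcd(93, 95) = 1, so the inverse exists.
Bézout: 1 = −46·95 + 47·93.
So 93⁻¹ ≡ 47 (mod 95).

47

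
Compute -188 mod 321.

-188 = -1×321 + 133, so -188 ≡ 133 (mod 321).

133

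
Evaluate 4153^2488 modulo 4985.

Compute successive squares:
2488 in binary is 100110111000, i.e. 2488 = 2048 + 256 + 128 + 32 + 16 + 8.
4153^1 ≡ 4153 (mod 4985)
4153^2 ≡ 4153^2 = 17247409 ≡ 4294 (mod 4985)
4153^4 ≡ 4294^2 = 18438436 ≡ 3906 (mod 4985)
4153^8 ≡ 3906^2 = 15256836 ≡ 2736 (mod 4985)
4153^16 ≡ 2736^2 = 7485696 ≡ 3211 (mod 4985)
4153^32 ≡ 3211^2 = 10310521 ≡ 1541 (mod 4985)
4153^64 ≡ 1541^2 = 2374681 ≡ 1821 (mod 4985)
4153^128 ≡ 1821^2 = 3316041 ≡ 1016 (mod 4985)
4153^256 ≡ 1016^2 = 1032256 ≡ 361 (mod 4985)
4153^512 ≡ 361^2 = 130321 ≡ 711 (mod 4985)
4153^1024 ≡ 711^2 = 505521 ≡ 2036 (mod 4985)
4153^2048 ≡ 2036^2 = 4145296 ≡ 2761 (mod 4985)
4153^2488 = 4153^2048 * 4153^256 * 4153^128 * 4153^32 * 4153^16 * 4153^8 ≡ 2761 * 361 * 1016 * 1541 * 3211 * 2736 (mod 4985).
Accumulate the product:
2761 * 361 = 996721 ≡ 4706
4706 * 1016 = 4781296 ≡ 681
681 * 1541 = 1049421 ≡ 2571
2571 * 3211 = 8255481 ≡ 321
321 * 2736 = 878256 ≡ 896

896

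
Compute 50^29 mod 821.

Using repeated squaring:
29 in binary is 11101, i.e. 29 = 16 + 8 + 4 + 1.
50^1 ≡ 50 (mod 821)
50^2 ≡ 50^2 = 2500 ≡ 37 (mod 821)
50^4 ≡ 37^2 = 1369 ≡ 548 (mod 821)
50^8 ≡ 548^2 = 300304 ≡ 639 (mod 821)
50^16 ≡ 639^2 = 408321 ≡ 284 (mod 821)
50^29 = 50^16 * 50^8 * 50^4 * 50^1 ≡ 284 * 639 * 548 * 50 (mod 821).
Accumulate the product:
284 * 639 = 181476 ≡ 35
35 * 548 = 19180 ≡ 297
297 * 50 = 14850 ≡ 72

72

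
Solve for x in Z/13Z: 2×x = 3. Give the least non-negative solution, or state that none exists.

8

gcd(2, 13) = 1, so a unique solution mod 13 exists.
2⁻¹ ≡ 7 (mod 13).
x ≡ 7×3 ≡ 8 (mod 13).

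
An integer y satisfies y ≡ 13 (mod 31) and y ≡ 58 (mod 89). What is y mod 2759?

31⁻¹ mod 89: 31×23 ≡ 1 (mod 89), so 31⁻¹ ≡ 23.
y = 13 + 31×((58 − 13)×23 mod 89) = 13 + 31×56 = 1749.
Check: 1749 mod 31 = 13, 1749 mod 89 = 58. ✓

1749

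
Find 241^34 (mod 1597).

728

Compute successive squares:
241^1 ≡ 241 (mod 1597)
241^2 ≡ 241^2 = 58081 ≡ 589 (mod 1597)
241^4 ≡ 589^2 = 346921 ≡ 372 (mod 1597)
241^8 ≡ 372^2 = 138384 ≡ 1042 (mod 1597)
241^16 ≡ 1042^2 = 1085764 ≡ 1401 (mod 1597)
241^32 ≡ 1401^2 = 1962801 ≡ 88 (mod 1597)
241^34 = 241^32 × 241^2 ≡ 88 × 589 (mod 1597).
88 × 589 = 51832 ≡ 728 (mod 1597).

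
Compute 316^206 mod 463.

287

Compute successive squares:
206 in binary is 11001110, i.e. 206 = 128 + 64 + 8 + 4 + 2.
316^1 ≡ 316 (mod 463)
316^2 ≡ 316^2 = 99856 ≡ 311 (mod 463)
316^4 ≡ 311^2 = 96721 ≡ 417 (mod 463)
316^8 ≡ 417^2 = 173889 ≡ 264 (mod 463)
316^16 ≡ 264^2 = 69696 ≡ 246 (mod 463)
316^32 ≡ 246^2 = 60516 ≡ 326 (mod 463)
316^64 ≡ 326^2 = 106276 ≡ 249 (mod 463)
316^128 ≡ 249^2 = 62001 ≡ 422 (mod 463)
316^206 = 316^128 × 316^64 × 316^8 × 316^4 × 316^2 ≡ 422 × 249 × 264 × 417 × 311 (mod 463).
Accumulate the product:
422 × 249 = 105078 ≡ 440
440 × 264 = 116160 ≡ 410
410 × 417 = 170970 ≡ 123
123 × 311 = 38253 ≡ 287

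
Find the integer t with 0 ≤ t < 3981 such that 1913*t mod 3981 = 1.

3981 = 2*1913 + 155
1913 = 12*155 + 53
155 = 2*53 + 49
53 = 1*49 + 4
49 = 12*4 + 1
4 = 4*1 + 0
gcd(1913, 3981) = 1, so the inverse exists.
Bézout: 1 = 469*3981 − 976*1913.
So 1913⁻¹ ≡ −976 ≡ 3005 (mod 3981).

3005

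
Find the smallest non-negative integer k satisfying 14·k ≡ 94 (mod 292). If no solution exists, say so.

111

gcd(14, 292) = 2, and 2 | 94, so solutions exist.
Divide through by 2: 7·k mod 146 = 47.
7⁻¹ ≡ 21 (mod 146).
k ≡ 21·47 ≡ 111 (mod 146).
The smallest non-negative solution is k = 111.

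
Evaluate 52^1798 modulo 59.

1798 in binary is 11100000110, i.e. 1798 = 1024 + 512 + 256 + 4 + 2.
52^1 ≡ 52 (mod 59)
52^2 ≡ 52^2 = 2704 ≡ 49 (mod 59)
52^4 ≡ 49^2 = 2401 ≡ 41 (mod 59)
52^8 ≡ 41^2 = 1681 ≡ 29 (mod 59)
52^16 ≡ 29^2 = 841 ≡ 15 (mod 59)
52^32 ≡ 15^2 = 225 ≡ 48 (mod 59)
52^64 ≡ 48^2 = 2304 ≡ 3 (mod 59)
52^128 ≡ 3^2 = 9 (mod 59)
52^256 ≡ 9^2 = 81 ≡ 22 (mod 59)
52^512 ≡ 22^2 = 484 ≡ 12 (mod 59)
52^1024 ≡ 12^2 = 144 ≡ 26 (mod 59)
52^1798 = 52^1024 · 52^512 · 52^256 · 52^4 · 52^2 ≡ 26 · 12 · 22 · 41 · 49 (mod 59).
Accumulate the product:
26 · 12 = 312 ≡ 17
17 · 22 = 374 ≡ 20
20 · 41 = 820 ≡ 53
53 · 49 = 2597 ≡ 1

1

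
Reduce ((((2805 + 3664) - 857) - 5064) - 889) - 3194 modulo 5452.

1917

2805 + 3664 = 6469 ≡ 1017 (mod 5452)
1017 - 857 = 160
160 - 5064 = -4904 ≡ 548 (mod 5452)
548 - 889 = -341 ≡ 5111 (mod 5452)
5111 - 3194 = 1917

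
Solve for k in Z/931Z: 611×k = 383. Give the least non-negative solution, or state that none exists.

153

gcd(611, 931) = 1, so a unique solution mod 931 exists.
611⁻¹ ≡ 32 (mod 931).
k ≡ 32×383 ≡ 153 (mod 931).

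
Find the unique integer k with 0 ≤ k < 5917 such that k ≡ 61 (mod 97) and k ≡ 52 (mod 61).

1516

97⁻¹ mod 61: 97·39 ≡ 1 (mod 61), so 97⁻¹ ≡ 39.
k = 61 + 97·((52 − 61)·39 mod 61) = 61 + 97·15 = 1516.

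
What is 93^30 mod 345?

93^1 ≡ 93 (mod 345)
93^2 ≡ 93^2 = 8649 ≡ 24 (mod 345)
93^4 ≡ 24^2 = 576 ≡ 231 (mod 345)
93^8 ≡ 231^2 = 53361 ≡ 231 (mod 345)
93^16 ≡ 231^2 = 53361 ≡ 231 (mod 345)
93^30 = 93^16 × 93^8 × 93^4 × 93^2 ≡ 231 × 231 × 231 × 24 (mod 345).
Accumulate the product:
231 × 231 = 53361 ≡ 231
231 × 231 = 53361 ≡ 231
231 × 24 = 5544 ≡ 24

24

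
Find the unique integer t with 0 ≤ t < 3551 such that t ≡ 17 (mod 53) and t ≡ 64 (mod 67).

600

53⁻¹ mod 67: 53·43 ≡ 1 (mod 67), so 53⁻¹ ≡ 43.
t = 17 + 53·((64 − 17)·43 mod 67) = 17 + 53·11 = 600.
Check: 600 mod 53 = 17, 600 mod 67 = 64. ✓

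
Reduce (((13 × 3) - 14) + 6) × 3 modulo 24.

21

13 × 3 = 39 ≡ 15 (mod 24)
15 - 14 = 1
1 + 6 = 7
7 × 3 = 21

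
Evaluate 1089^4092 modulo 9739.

4092 in binary is 111111111100, i.e. 4092 = 2048 + 1024 + 512 + 256 + 128 + 64 + 32 + 16 + 8 + 4.
1089^1 ≡ 1089 (mod 9739)
1089^2 ≡ 1089^2 = 1185921 ≡ 7502 (mod 9739)
1089^4 ≡ 7502^2 = 56280004 ≡ 8062 (mod 9739)
1089^8 ≡ 8062^2 = 64995844 ≡ 7497 (mod 9739)
1089^16 ≡ 7497^2 = 56205009 ≡ 1240 (mod 9739)
1089^32 ≡ 1240^2 = 1537600 ≡ 8577 (mod 9739)
1089^64 ≡ 8577^2 = 73564929 ≡ 6262 (mod 9739)
1089^128 ≡ 6262^2 = 39212644 ≡ 3430 (mod 9739)
1089^256 ≡ 3430^2 = 11764900 ≡ 188 (mod 9739)
1089^512 ≡ 188^2 = 35344 ≡ 6127 (mod 9739)
1089^1024 ≡ 6127^2 = 37540129 ≡ 6023 (mod 9739)
1089^2048 ≡ 6023^2 = 36276529 ≡ 8493 (mod 9739)
1089^4092 = 1089^2048 * 1089^1024 * 1089^512 * 1089^256 * 1089^128 * 1089^64 * 1089^32 * 1089^16 * 1089^8 * 1089^4 ≡ 8493 * 6023 * 6127 * 188 * 3430 * 6262 * 8577 * 1240 * 7497 * 8062 (mod 9739).
Accumulate the product:
8493 * 6023 = 51153339 ≡ 4111
4111 * 6127 = 25188097 ≡ 3043
3043 * 188 = 572084 ≡ 7222
7222 * 3430 = 24771460 ≡ 5183
5183 * 6262 = 32455946 ≡ 5598
5598 * 8577 = 48014046 ≡ 776
776 * 1240 = 962240 ≡ 7818
7818 * 7497 = 58611546 ≡ 2244
2244 * 8062 = 18091128 ≡ 5805

5805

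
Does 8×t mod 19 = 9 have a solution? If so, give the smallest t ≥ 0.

gcd(8, 19) = 1, so a unique solution mod 19 exists.
8⁻¹ ≡ 12 (mod 19).
t ≡ 12×9 ≡ 13 (mod 19).

13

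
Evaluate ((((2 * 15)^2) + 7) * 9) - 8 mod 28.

7

2 * 15 = 30 ≡ 2 (mod 28)
(2)^2 ≡ 4 (mod 28)
4 + 7 = 11
11 * 9 = 99 ≡ 15 (mod 28)
15 - 8 = 7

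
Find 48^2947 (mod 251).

214

Using repeated squaring:
48^1 ≡ 48 (mod 251)
48^2 ≡ 48^2 = 2304 ≡ 45 (mod 251)
48^4 ≡ 45^2 = 2025 ≡ 17 (mod 251)
48^8 ≡ 17^2 = 289 ≡ 38 (mod 251)
48^16 ≡ 38^2 = 1444 ≡ 189 (mod 251)
48^32 ≡ 189^2 = 35721 ≡ 79 (mod 251)
48^64 ≡ 79^2 = 6241 ≡ 217 (mod 251)
48^128 ≡ 217^2 = 47089 ≡ 152 (mod 251)
48^256 ≡ 152^2 = 23104 ≡ 12 (mod 251)
48^512 ≡ 12^2 = 144 (mod 251)
48^1024 ≡ 144^2 = 20736 ≡ 154 (mod 251)
48^2048 ≡ 154^2 = 23716 ≡ 122 (mod 251)
48^2947 = 48^2048 · 48^512 · 48^256 · 48^128 · 48^2 · 48^1 ≡ 122 · 144 · 12 · 152 · 45 · 48 (mod 251).
Accumulate the product:
122 · 144 = 17568 ≡ 249
249 · 12 = 2988 ≡ 227
227 · 152 = 34504 ≡ 117
117 · 45 = 5265 ≡ 245
245 · 48 = 11760 ≡ 214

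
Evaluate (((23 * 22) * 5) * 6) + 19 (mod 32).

31

23 * 22 = 506 ≡ 26 (mod 32)
26 * 5 = 130 ≡ 2 (mod 32)
2 * 6 = 12
12 + 19 = 31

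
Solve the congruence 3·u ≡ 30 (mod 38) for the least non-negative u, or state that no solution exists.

gcd(3, 38) = 1, so a unique solution mod 38 exists.
3⁻¹ ≡ 13 (mod 38).
u ≡ 13·30 ≡ 10 (mod 38).

10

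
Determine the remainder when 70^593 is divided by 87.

70

593 in binary is 1001010001, i.e. 593 = 512 + 64 + 16 + 1.
70^1 ≡ 70 (mod 87)
70^2 ≡ 70^2 = 4900 ≡ 28 (mod 87)
70^4 ≡ 28^2 = 784 ≡ 1 (mod 87)
70^8 ≡ 1^2 = 1 (mod 87)
70^16 ≡ 1^2 = 1 (mod 87)
70^32 ≡ 1^2 = 1 (mod 87)
70^64 ≡ 1^2 = 1 (mod 87)
70^128 ≡ 1^2 = 1 (mod 87)
70^256 ≡ 1^2 = 1 (mod 87)
70^512 ≡ 1^2 = 1 (mod 87)
70^593 = 70^512 * 70^64 * 70^16 * 70^1 ≡ 1 * 1 * 1 * 70 (mod 87).
Accumulate the product:
1 * 1 = 1
1 * 1 = 1
1 * 70 = 70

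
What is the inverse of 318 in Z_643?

459

643 = 2×318 + 7
318 = 45×7 + 3
7 = 2×3 + 1
3 = 3×1 + 0
gcd(318, 643) = 1, so the inverse exists.
Back-substitute for 1:
1 = 1×7 − 2×3
  = −2×318 + 91×7
  = 91×643 − 184×318
So 318⁻¹ ≡ −184 ≡ 459 (mod 643).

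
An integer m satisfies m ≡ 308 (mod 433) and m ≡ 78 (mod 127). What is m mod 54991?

8968

433⁻¹ mod 127: 433·22 ≡ 1 (mod 127), so 433⁻¹ ≡ 22.
m = 308 + 433·((78 − 308)·22 mod 127) = 308 + 433·20 = 8968.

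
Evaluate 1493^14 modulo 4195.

999

1493^1 ≡ 1493 (mod 4195)
1493^2 ≡ 1493^2 = 2229049 ≡ 1504 (mod 4195)
1493^4 ≡ 1504^2 = 2262016 ≡ 911 (mod 4195)
1493^8 ≡ 911^2 = 829921 ≡ 3506 (mod 4195)
1493^14 = 1493^8 * 1493^4 * 1493^2 ≡ 3506 * 911 * 1504 (mod 4195).
Accumulate the product:
3506 * 911 = 3193966 ≡ 1571
1571 * 1504 = 2362784 ≡ 999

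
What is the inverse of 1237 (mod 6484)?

2689

6484 = 5*1237 + 299
1237 = 4*299 + 41
299 = 7*41 + 12
41 = 3*12 + 5
12 = 2*5 + 2
5 = 2*2 + 1
2 = 2*1 + 0
gcd(1237, 6484) = 1, so the inverse exists.
Bézout: 1 = −513*6484 + 2689*1237.
So 1237⁻¹ ≡ 2689 (mod 6484).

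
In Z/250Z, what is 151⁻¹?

Apply the Euclidean algorithm and back-substitute:
250 = 1·151 + 99
151 = 1·99 + 52
99 = 1·52 + 47
52 = 1·47 + 5
47 = 9·5 + 2
5 = 2·2 + 1
2 = 2·1 + 0
gcd(151, 250) = 1, so the inverse exists.
Bézout: 1 = −61·250 + 101·151.
So 151⁻¹ ≡ 101 (mod 250).

101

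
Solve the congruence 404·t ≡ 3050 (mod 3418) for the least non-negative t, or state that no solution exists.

659

gcd(404, 3418) = 2, and 2 | 3050, so solutions exist.
Divide through by 2: 202·t = 1525 (mod 1709).
202⁻¹ ≡ 1176 (mod 1709).
t ≡ 1176·1525 ≡ 659 (mod 1709).
The smallest non-negative solution is t = 659.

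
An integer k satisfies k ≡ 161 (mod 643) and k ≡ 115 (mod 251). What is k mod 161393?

50315

643⁻¹ mod 251: 643×162 ≡ 1 (mod 251), so 643⁻¹ ≡ 162.
k = 161 + 643×((115 − 161)×162 mod 251) = 161 + 643×78 = 50315.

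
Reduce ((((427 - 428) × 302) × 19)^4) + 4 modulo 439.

427 - 428 = -1 ≡ 438 (mod 439)
438 × 302 = 132276 ≡ 137 (mod 439)
137 × 19 = 2603 ≡ 408 (mod 439)
(408)^4 ≡ 304 (mod 439)
304 + 4 = 308

308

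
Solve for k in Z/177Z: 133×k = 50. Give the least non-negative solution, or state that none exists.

23

gcd(133, 177) = 1, so a unique solution mod 177 exists.
133⁻¹ ≡ 4 (mod 177).
k ≡ 4×50 ≡ 23 (mod 177).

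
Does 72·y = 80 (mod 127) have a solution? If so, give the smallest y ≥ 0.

gcd(72, 127) = 1, so a unique solution mod 127 exists.
72⁻¹ ≡ 30 (mod 127).
y ≡ 30·80 ≡ 114 (mod 127).

114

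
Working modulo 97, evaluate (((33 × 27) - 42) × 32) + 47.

55

33 × 27 = 891 ≡ 18 (mod 97)
18 - 42 = -24 ≡ 73 (mod 97)
73 × 32 = 2336 ≡ 8 (mod 97)
8 + 47 = 55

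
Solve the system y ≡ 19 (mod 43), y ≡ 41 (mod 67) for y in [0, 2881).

43⁻¹ mod 67: 43·53 ≡ 1 (mod 67), so 43⁻¹ ≡ 53.
y = 19 + 43·((41 − 19)·53 mod 67) = 19 + 43·27 = 1180.
Check: 1180 mod 43 = 19, 1180 mod 67 = 41. ✓

1180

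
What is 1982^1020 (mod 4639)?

1020 in binary is 1111111100, i.e. 1020 = 512 + 256 + 128 + 64 + 32 + 16 + 8 + 4.
1982^1 ≡ 1982 (mod 4639)
1982^2 ≡ 1982^2 = 3928324 ≡ 3730 (mod 4639)
1982^4 ≡ 3730^2 = 13912900 ≡ 539 (mod 4639)
1982^8 ≡ 539^2 = 290521 ≡ 2903 (mod 4639)
1982^16 ≡ 2903^2 = 8427409 ≡ 2985 (mod 4639)
1982^32 ≡ 2985^2 = 8910225 ≡ 3345 (mod 4639)
1982^64 ≡ 3345^2 = 11189025 ≡ 4396 (mod 4639)
1982^128 ≡ 4396^2 = 19324816 ≡ 3381 (mod 4639)
1982^256 ≡ 3381^2 = 11431161 ≡ 665 (mod 4639)
1982^512 ≡ 665^2 = 442225 ≡ 1520 (mod 4639)
1982^1020 = 1982^512 * 1982^256 * 1982^128 * 1982^64 * 1982^32 * 1982^16 * 1982^8 * 1982^4 ≡ 1520 * 665 * 3381 * 4396 * 3345 * 2985 * 2903 * 539 (mod 4639).
Accumulate the product:
1520 * 665 = 1010800 ≡ 4137
4137 * 3381 = 13987197 ≡ 612
612 * 4396 = 2690352 ≡ 4371
4371 * 3345 = 14620995 ≡ 3506
3506 * 2985 = 10465410 ≡ 4465
4465 * 2903 = 12961895 ≡ 529
529 * 539 = 285131 ≡ 2152

2152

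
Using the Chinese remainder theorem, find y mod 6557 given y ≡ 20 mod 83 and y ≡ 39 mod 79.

5332

83⁻¹ mod 79: 83·20 ≡ 1 (mod 79), so 83⁻¹ ≡ 20.
y = 20 + 83·((39 − 20)·20 mod 79) = 20 + 83·64 = 5332.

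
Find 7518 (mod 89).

42

7518 = 84·89 + 42, so 7518 ≡ 42 (mod 89).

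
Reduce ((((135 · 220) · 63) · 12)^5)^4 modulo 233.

135 · 220 = 29700 ≡ 109 (mod 233)
109 · 63 = 6867 ≡ 110 (mod 233)
110 · 12 = 1320 ≡ 155 (mod 233)
(155)^5 ≡ 163 (mod 233)
(163)^4 ≡ 49 (mod 233)

49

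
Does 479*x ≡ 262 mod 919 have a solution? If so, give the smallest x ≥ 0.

gcd(479, 919) = 1, so a unique solution mod 919 exists.
479⁻¹ ≡ 165 (mod 919).
x ≡ 165*262 ≡ 37 (mod 919).

37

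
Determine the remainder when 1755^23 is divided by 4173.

78

Compute successive squares:
23 in binary is 10111, i.e. 23 = 16 + 4 + 2 + 1.
1755^1 ≡ 1755 (mod 4173)
1755^2 ≡ 1755^2 = 3080025 ≡ 351 (mod 4173)
1755^4 ≡ 351^2 = 123201 ≡ 2184 (mod 4173)
1755^8 ≡ 2184^2 = 4769856 ≡ 117 (mod 4173)
1755^16 ≡ 117^2 = 13689 ≡ 1170 (mod 4173)
1755^23 = 1755^16 × 1755^4 × 1755^2 × 1755^1 ≡ 1170 × 2184 × 351 × 1755 (mod 4173).
Accumulate the product:
1170 × 2184 = 2555280 ≡ 1404
1404 × 351 = 492804 ≡ 390
390 × 1755 = 684450 ≡ 78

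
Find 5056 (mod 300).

5056 = 16·300 + 256, so 5056 ≡ 256 (mod 300).

256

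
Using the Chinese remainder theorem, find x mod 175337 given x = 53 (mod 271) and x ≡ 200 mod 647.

69429

271⁻¹ mod 647: 271·191 ≡ 1 (mod 647), so 271⁻¹ ≡ 191.
x = 53 + 271·((200 − 53)·191 mod 647) = 53 + 271·256 = 69429.
Check: 69429 mod 271 = 53, 69429 mod 647 = 200. ✓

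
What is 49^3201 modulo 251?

22

3201 in binary is 110010000001, i.e. 3201 = 2048 + 1024 + 128 + 1.
49^1 ≡ 49 (mod 251)
49^2 ≡ 49^2 = 2401 ≡ 142 (mod 251)
49^4 ≡ 142^2 = 20164 ≡ 84 (mod 251)
49^8 ≡ 84^2 = 7056 ≡ 28 (mod 251)
49^16 ≡ 28^2 = 784 ≡ 31 (mod 251)
49^32 ≡ 31^2 = 961 ≡ 208 (mod 251)
49^64 ≡ 208^2 = 43264 ≡ 92 (mod 251)
49^128 ≡ 92^2 = 8464 ≡ 181 (mod 251)
49^256 ≡ 181^2 = 32761 ≡ 131 (mod 251)
49^512 ≡ 131^2 = 17161 ≡ 93 (mod 251)
49^1024 ≡ 93^2 = 8649 ≡ 115 (mod 251)
49^2048 ≡ 115^2 = 13225 ≡ 173 (mod 251)
49^3201 = 49^2048 × 49^1024 × 49^128 × 49^1 ≡ 173 × 115 × 181 × 49 (mod 251).
Accumulate the product:
173 × 115 = 19895 ≡ 66
66 × 181 = 11946 ≡ 149
149 × 49 = 7301 ≡ 22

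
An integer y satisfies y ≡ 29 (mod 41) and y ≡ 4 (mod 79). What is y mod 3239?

41⁻¹ mod 79: 41*27 ≡ 1 (mod 79), so 41⁻¹ ≡ 27.
y = 29 + 41*((4 − 29)*27 mod 79) = 29 + 41*36 = 1505.

1505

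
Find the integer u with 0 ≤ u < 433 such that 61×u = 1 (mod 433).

71

433 = 7×61 + 6
61 = 10×6 + 1
6 = 6×1 + 0
gcd(61, 433) = 1, so the inverse exists.
Bézout: 1 = −10×433 + 71×61.
So 61⁻¹ ≡ 71 (mod 433).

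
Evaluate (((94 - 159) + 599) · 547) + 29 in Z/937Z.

720

94 - 159 = -65 ≡ 872 (mod 937)
872 + 599 = 1471 ≡ 534 (mod 937)
534 · 547 = 292098 ≡ 691 (mod 937)
691 + 29 = 720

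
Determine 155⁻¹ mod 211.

211 = 1·155 + 56
155 = 2·56 + 43
56 = 1·43 + 13
43 = 3·13 + 4
13 = 3·4 + 1
4 = 4·1 + 0
gcd(155, 211) = 1, so the inverse exists.
Back-substitute for 1:
1 = 1·13 − 3·4
  = −3·43 + 10·13
  = 10·56 − 13·43
  = −13·155 + 36·56
  = 36·211 − 49·155
So 155⁻¹ ≡ −49 ≡ 162 (mod 211).

162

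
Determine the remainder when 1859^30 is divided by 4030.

30 in binary is 11110, i.e. 30 = 16 + 8 + 4 + 2.
1859^1 ≡ 1859 (mod 4030)
1859^2 ≡ 1859^2 = 3455881 ≡ 2171 (mod 4030)
1859^4 ≡ 2171^2 = 4713241 ≡ 2171 (mod 4030)
1859^8 ≡ 2171^2 = 4713241 ≡ 2171 (mod 4030)
1859^16 ≡ 2171^2 = 4713241 ≡ 2171 (mod 4030)
1859^30 = 1859^16 × 1859^8 × 1859^4 × 1859^2 ≡ 2171 × 2171 × 2171 × 2171 (mod 4030).
Accumulate the product:
2171 × 2171 = 4713241 ≡ 2171
2171 × 2171 = 4713241 ≡ 2171
2171 × 2171 = 4713241 ≡ 2171

2171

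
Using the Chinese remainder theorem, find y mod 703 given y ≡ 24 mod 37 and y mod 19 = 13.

431

37⁻¹ mod 19: 37*18 ≡ 1 (mod 19), so 37⁻¹ ≡ 18.
y = 24 + 37*((13 − 24)*18 mod 19) = 24 + 37*11 = 431.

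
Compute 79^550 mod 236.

121

79^1 ≡ 79 (mod 236)
79^2 ≡ 79^2 = 6241 ≡ 105 (mod 236)
79^4 ≡ 105^2 = 11025 ≡ 169 (mod 236)
79^8 ≡ 169^2 = 28561 ≡ 5 (mod 236)
79^16 ≡ 5^2 = 25 (mod 236)
79^32 ≡ 25^2 = 625 ≡ 153 (mod 236)
79^64 ≡ 153^2 = 23409 ≡ 45 (mod 236)
79^128 ≡ 45^2 = 2025 ≡ 137 (mod 236)
79^256 ≡ 137^2 = 18769 ≡ 125 (mod 236)
79^512 ≡ 125^2 = 15625 ≡ 49 (mod 236)
79^550 = 79^512 × 79^32 × 79^4 × 79^2 ≡ 49 × 153 × 169 × 105 (mod 236).
Accumulate the product:
49 × 153 = 7497 ≡ 181
181 × 169 = 30589 ≡ 145
145 × 105 = 15225 ≡ 121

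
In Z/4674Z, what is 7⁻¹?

2671

Apply the Euclidean algorithm and back-substitute:
4674 = 667·7 + 5
7 = 1·5 + 2
5 = 2·2 + 1
2 = 2·1 + 0
gcd(7, 4674) = 1, so the inverse exists.
Bézout: 1 = 3·4674 − 2003·7.
So 7⁻¹ ≡ −2003 ≡ 2671 (mod 4674).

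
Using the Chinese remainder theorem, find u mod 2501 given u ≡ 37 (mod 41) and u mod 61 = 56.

2374

41⁻¹ mod 61: 41·3 ≡ 1 (mod 61), so 41⁻¹ ≡ 3.
u = 37 + 41·((56 − 37)·3 mod 61) = 37 + 41·57 = 2374.
Check: 2374 mod 41 = 37, 2374 mod 61 = 56. ✓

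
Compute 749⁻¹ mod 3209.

1838

By the extended Euclidean algorithm:
3209 = 4*749 + 213
749 = 3*213 + 110
213 = 1*110 + 103
110 = 1*103 + 7
103 = 14*7 + 5
7 = 1*5 + 2
5 = 2*2 + 1
2 = 2*1 + 0
gcd(749, 3209) = 1, so the inverse exists.
Bézout: 1 = 320*3209 − 1371*749.
So 749⁻¹ ≡ −1371 ≡ 1838 (mod 3209).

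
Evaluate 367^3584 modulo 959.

499

By square-and-multiply:
3584 in binary is 111000000000, i.e. 3584 = 2048 + 1024 + 512.
367^1 ≡ 367 (mod 959)
367^2 ≡ 367^2 = 134689 ≡ 429 (mod 959)
367^4 ≡ 429^2 = 184041 ≡ 872 (mod 959)
367^8 ≡ 872^2 = 760384 ≡ 856 (mod 959)
367^16 ≡ 856^2 = 732736 ≡ 60 (mod 959)
367^32 ≡ 60^2 = 3600 ≡ 723 (mod 959)
367^64 ≡ 723^2 = 522729 ≡ 74 (mod 959)
367^128 ≡ 74^2 = 5476 ≡ 681 (mod 959)
367^256 ≡ 681^2 = 463761 ≡ 564 (mod 959)
367^512 ≡ 564^2 = 318096 ≡ 667 (mod 959)
367^1024 ≡ 667^2 = 444889 ≡ 872 (mod 959)
367^2048 ≡ 872^2 = 760384 ≡ 856 (mod 959)
367^3584 = 367^2048 * 367^1024 * 367^512 ≡ 856 * 872 * 667 (mod 959).
Accumulate the product:
856 * 872 = 746432 ≡ 330
330 * 667 = 220110 ≡ 499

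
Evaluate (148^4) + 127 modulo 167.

21

(148)^4 ≡ 61 (mod 167)
61 + 127 = 188 ≡ 21 (mod 167)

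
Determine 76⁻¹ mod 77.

76

Apply the Euclidean algorithm and back-substitute:
77 = 1×76 + 1
76 = 76×1 + 0
gcd(76, 77) = 1, so the inverse exists.
Back-substitute for 1:
1 = 1×77 − 1×76
So 76⁻¹ ≡ −1 ≡ 76 (mod 77).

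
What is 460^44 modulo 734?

460^1 ≡ 460 (mod 734)
460^2 ≡ 460^2 = 211600 ≡ 208 (mod 734)
460^4 ≡ 208^2 = 43264 ≡ 692 (mod 734)
460^8 ≡ 692^2 = 478864 ≡ 296 (mod 734)
460^16 ≡ 296^2 = 87616 ≡ 270 (mod 734)
460^32 ≡ 270^2 = 72900 ≡ 234 (mod 734)
460^44 = 460^32 · 460^8 · 460^4 ≡ 234 · 296 · 692 (mod 734).
Accumulate the product:
234 · 296 = 69264 ≡ 268
268 · 692 = 185456 ≡ 488

488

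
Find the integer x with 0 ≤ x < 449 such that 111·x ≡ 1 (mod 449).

89

Apply the Euclidean algorithm and back-substitute:
449 = 4*111 + 5
111 = 22*5 + 1
5 = 5*1 + 0
gcd(111, 449) = 1, so the inverse exists.
Back-substitute for 1:
1 = 1*111 − 22*5
  = −22*449 + 89*111
So 111⁻¹ ≡ 89 (mod 449).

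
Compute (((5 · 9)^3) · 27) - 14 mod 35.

5 · 9 = 45 ≡ 10 (mod 35)
(10)^3 ≡ 20 (mod 35)
20 · 27 = 540 ≡ 15 (mod 35)
15 - 14 = 1

1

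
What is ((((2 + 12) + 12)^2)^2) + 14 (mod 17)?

2 + 12 = 14
14 + 12 = 26 ≡ 9 (mod 17)
(9)^2 ≡ 13 (mod 17)
(13)^2 ≡ 16 (mod 17)
16 + 14 = 30 ≡ 13 (mod 17)

13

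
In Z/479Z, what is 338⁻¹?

231

Run the extended Euclidean algorithm:
479 = 1*338 + 141
338 = 2*141 + 56
141 = 2*56 + 29
56 = 1*29 + 27
29 = 1*27 + 2
27 = 13*2 + 1
2 = 2*1 + 0
gcd(338, 479) = 1, so the inverse exists.
Back-substitute for 1:
1 = 1*27 − 13*2
  = −13*29 + 14*27
  = 14*56 − 27*29
  = −27*141 + 68*56
  = 68*338 − 163*141
  = −163*479 + 231*338
So 338⁻¹ ≡ 231 (mod 479).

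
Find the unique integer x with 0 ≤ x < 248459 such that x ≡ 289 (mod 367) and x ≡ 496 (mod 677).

367⁻¹ mod 677: 367*487 ≡ 1 (mod 677), so 367⁻¹ ≡ 487.
x = 289 + 367*((496 − 289)*487 mod 677) = 289 + 367*613 = 225260.
Check: 225260 mod 367 = 289, 225260 mod 677 = 496. ✓

225260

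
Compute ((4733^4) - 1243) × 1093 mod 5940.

1314

(4733)^4 ≡ 5581 (mod 5940)
5581 - 1243 = 4338
4338 × 1093 = 4741434 ≡ 1314 (mod 5940)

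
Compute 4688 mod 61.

4688 = 76*61 + 52, so 4688 ≡ 52 (mod 61).

52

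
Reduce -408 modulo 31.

-408 = -14·31 + 26, so -408 ≡ 26 (mod 31).

26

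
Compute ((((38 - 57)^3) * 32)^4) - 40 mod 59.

38 - 57 = -19 ≡ 40 (mod 59)
(40)^3 ≡ 44 (mod 59)
44 * 32 = 1408 ≡ 51 (mod 59)
(51)^4 ≡ 25 (mod 59)
25 - 40 = -15 ≡ 44 (mod 59)

44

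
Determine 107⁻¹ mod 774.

Apply the Euclidean algorithm and back-substitute:
774 = 7×107 + 25
107 = 4×25 + 7
25 = 3×7 + 4
7 = 1×4 + 3
4 = 1×3 + 1
3 = 3×1 + 0
gcd(107, 774) = 1, so the inverse exists.
Back-substitute for 1:
1 = 1×4 − 1×3
  = −1×7 + 2×4
  = 2×25 − 7×7
  = −7×107 + 30×25
  = 30×774 − 217×107
So 107⁻¹ ≡ −217 ≡ 557 (mod 774).

557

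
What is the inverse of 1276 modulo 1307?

1307 = 1×1276 + 31
1276 = 41×31 + 5
31 = 6×5 + 1
5 = 5×1 + 0
gcd(1276, 1307) = 1, so the inverse exists.
Bézout: 1 = 247×1307 − 253×1276.
So 1276⁻¹ ≡ −253 ≡ 1054 (mod 1307).

1054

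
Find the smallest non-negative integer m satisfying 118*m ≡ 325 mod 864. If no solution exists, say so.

gcd(118, 864) = 2, and 2 does not divide 325.
So the congruence has no solution.

no solution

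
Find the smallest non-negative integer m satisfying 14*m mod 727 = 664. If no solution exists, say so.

359

gcd(14, 727) = 1, so a unique solution mod 727 exists.
14⁻¹ ≡ 52 (mod 727).
m ≡ 52*664 ≡ 359 (mod 727).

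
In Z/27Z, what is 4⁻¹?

7

Run the extended Euclidean algorithm:
27 = 6×4 + 3
4 = 1×3 + 1
3 = 3×1 + 0
gcd(4, 27) = 1, so the inverse exists.
Back-substitute for 1:
1 = 1×4 − 1×3
  = −1×27 + 7×4
So 4⁻¹ ≡ 7 (mod 27).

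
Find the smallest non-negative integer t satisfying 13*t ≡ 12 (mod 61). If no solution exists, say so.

15

gcd(13, 61) = 1, so a unique solution mod 61 exists.
13⁻¹ ≡ 47 (mod 61).
t ≡ 47*12 ≡ 15 (mod 61).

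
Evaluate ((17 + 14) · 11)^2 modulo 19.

17 + 14 = 31 ≡ 12 (mod 19)
12 · 11 = 132 ≡ 18 (mod 19)
(18)^2 ≡ 1 (mod 19)

1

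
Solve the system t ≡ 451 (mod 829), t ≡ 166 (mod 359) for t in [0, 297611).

829⁻¹ mod 359: 829·207 ≡ 1 (mod 359), so 829⁻¹ ≡ 207.
t = 451 + 829·((166 − 451)·207 mod 359) = 451 + 829·240 = 199411.
Check: 199411 mod 829 = 451, 199411 mod 359 = 166. ✓

199411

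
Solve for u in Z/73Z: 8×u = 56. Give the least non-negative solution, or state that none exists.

7

gcd(8, 73) = 1, so a unique solution mod 73 exists.
8⁻¹ ≡ 64 (mod 73).
u ≡ 64×56 ≡ 7 (mod 73).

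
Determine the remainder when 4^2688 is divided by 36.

28

2688 in binary is 101010000000, i.e. 2688 = 2048 + 512 + 128.
4^1 ≡ 4 (mod 36)
4^2 ≡ 4^2 = 16 (mod 36)
4^4 ≡ 16^2 = 256 ≡ 4 (mod 36)
4^8 ≡ 4^2 = 16 (mod 36)
4^16 ≡ 16^2 = 256 ≡ 4 (mod 36)
4^32 ≡ 4^2 = 16 (mod 36)
4^64 ≡ 16^2 = 256 ≡ 4 (mod 36)
4^128 ≡ 4^2 = 16 (mod 36)
4^256 ≡ 16^2 = 256 ≡ 4 (mod 36)
4^512 ≡ 4^2 = 16 (mod 36)
4^1024 ≡ 16^2 = 256 ≡ 4 (mod 36)
4^2048 ≡ 4^2 = 16 (mod 36)
4^2688 = 4^2048 × 4^512 × 4^128 ≡ 16 × 16 × 16 (mod 36).
Accumulate the product:
16 × 16 = 256 ≡ 4
4 × 16 = 64 ≡ 28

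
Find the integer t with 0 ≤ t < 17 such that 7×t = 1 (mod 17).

5

Run the extended Euclidean algorithm:
17 = 2×7 + 3
7 = 2×3 + 1
3 = 3×1 + 0
gcd(7, 17) = 1, so the inverse exists.
Bézout: 1 = −2×17 + 5×7.
So 7⁻¹ ≡ 5 (mod 17).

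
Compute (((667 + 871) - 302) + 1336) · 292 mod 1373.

667 + 871 = 1538 ≡ 165 (mod 1373)
165 - 302 = -137 ≡ 1236 (mod 1373)
1236 + 1336 = 2572 ≡ 1199 (mod 1373)
1199 · 292 = 350108 ≡ 1366 (mod 1373)

1366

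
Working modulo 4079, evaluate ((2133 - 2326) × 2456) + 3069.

2133 - 2326 = -193 ≡ 3886 (mod 4079)
3886 × 2456 = 9544016 ≡ 3235 (mod 4079)
3235 + 3069 = 6304 ≡ 2225 (mod 4079)

2225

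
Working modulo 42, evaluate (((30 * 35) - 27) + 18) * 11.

27

30 * 35 = 1050 ≡ 0 (mod 42)
0 - 27 = -27 ≡ 15 (mod 42)
15 + 18 = 33
33 * 11 = 363 ≡ 27 (mod 42)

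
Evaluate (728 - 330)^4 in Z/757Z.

728 - 330 = 398
(398)^4 ≡ 145 (mod 757)

145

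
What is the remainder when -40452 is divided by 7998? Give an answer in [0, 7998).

-40452 = -6*7998 + 7536, so -40452 ≡ 7536 (mod 7998).

7536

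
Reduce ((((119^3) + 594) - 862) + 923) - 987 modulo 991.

127

(119)^3 ≡ 459 (mod 991)
459 + 594 = 1053 ≡ 62 (mod 991)
62 - 862 = -800 ≡ 191 (mod 991)
191 + 923 = 1114 ≡ 123 (mod 991)
123 - 987 = -864 ≡ 127 (mod 991)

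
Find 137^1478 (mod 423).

137^1 ≡ 137 (mod 423)
137^2 ≡ 137^2 = 18769 ≡ 157 (mod 423)
137^4 ≡ 157^2 = 24649 ≡ 115 (mod 423)
137^8 ≡ 115^2 = 13225 ≡ 112 (mod 423)
137^16 ≡ 112^2 = 12544 ≡ 277 (mod 423)
137^32 ≡ 277^2 = 76729 ≡ 166 (mod 423)
137^64 ≡ 166^2 = 27556 ≡ 61 (mod 423)
137^128 ≡ 61^2 = 3721 ≡ 337 (mod 423)
137^256 ≡ 337^2 = 113569 ≡ 205 (mod 423)
137^512 ≡ 205^2 = 42025 ≡ 148 (mod 423)
137^1024 ≡ 148^2 = 21904 ≡ 331 (mod 423)
137^1478 = 137^1024 * 137^256 * 137^128 * 137^64 * 137^4 * 137^2 ≡ 331 * 205 * 337 * 61 * 115 * 157 (mod 423).
Accumulate the product:
331 * 205 = 67855 ≡ 175
175 * 337 = 58975 ≡ 178
178 * 61 = 10858 ≡ 283
283 * 115 = 32545 ≡ 397
397 * 157 = 62329 ≡ 148

148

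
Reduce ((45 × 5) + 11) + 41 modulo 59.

45 × 5 = 225 ≡ 48 (mod 59)
48 + 11 = 59 ≡ 0 (mod 59)
0 + 41 = 41

41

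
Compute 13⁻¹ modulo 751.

Apply the Euclidean algorithm and back-substitute:
751 = 57*13 + 10
13 = 1*10 + 3
10 = 3*3 + 1
3 = 3*1 + 0
gcd(13, 751) = 1, so the inverse exists.
Bézout: 1 = 4*751 − 231*13.
So 13⁻¹ ≡ −231 ≡ 520 (mod 751).

520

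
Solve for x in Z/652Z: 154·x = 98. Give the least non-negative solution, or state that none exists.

297

gcd(154, 652) = 2, and 2 | 98, so solutions exist.
Divide through by 2: 77·x ≡ 49 (mod 326).
77⁻¹ ≡ 199 (mod 326).
x ≡ 199·49 ≡ 297 (mod 326).
The smallest non-negative solution is x = 297.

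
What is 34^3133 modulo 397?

Compute successive squares:
3133 in binary is 110000111101, i.e. 3133 = 2048 + 1024 + 32 + 16 + 8 + 4 + 1.
34^1 ≡ 34 (mod 397)
34^2 ≡ 34^2 = 1156 ≡ 362 (mod 397)
34^4 ≡ 362^2 = 131044 ≡ 34 (mod 397)
34^8 ≡ 34^2 = 1156 ≡ 362 (mod 397)
34^16 ≡ 362^2 = 131044 ≡ 34 (mod 397)
34^32 ≡ 34^2 = 1156 ≡ 362 (mod 397)
34^64 ≡ 362^2 = 131044 ≡ 34 (mod 397)
34^128 ≡ 34^2 = 1156 ≡ 362 (mod 397)
34^256 ≡ 362^2 = 131044 ≡ 34 (mod 397)
34^512 ≡ 34^2 = 1156 ≡ 362 (mod 397)
34^1024 ≡ 362^2 = 131044 ≡ 34 (mod 397)
34^2048 ≡ 34^2 = 1156 ≡ 362 (mod 397)
34^3133 = 34^2048 × 34^1024 × 34^32 × 34^16 × 34^8 × 34^4 × 34^1 ≡ 362 × 34 × 362 × 34 × 362 × 34 × 34 (mod 397).
Accumulate the product:
362 × 34 = 12308 ≡ 1
1 × 362 = 362
362 × 34 = 12308 ≡ 1
1 × 362 = 362
362 × 34 = 12308 ≡ 1
1 × 34 = 34

34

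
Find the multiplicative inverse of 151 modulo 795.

616

By the extended Euclidean algorithm:
795 = 5·151 + 40
151 = 3·40 + 31
40 = 1·31 + 9
31 = 3·9 + 4
9 = 2·4 + 1
4 = 4·1 + 0
gcd(151, 795) = 1, so the inverse exists.
Bézout: 1 = 34·795 − 179·151.
So 151⁻¹ ≡ −179 ≡ 616 (mod 795).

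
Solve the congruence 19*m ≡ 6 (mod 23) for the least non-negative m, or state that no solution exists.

gcd(19, 23) = 1, so a unique solution mod 23 exists.
19⁻¹ ≡ 17 (mod 23).
m ≡ 17*6 ≡ 10 (mod 23).

10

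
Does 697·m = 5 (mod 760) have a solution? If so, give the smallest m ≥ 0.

205

gcd(697, 760) = 1, so a unique solution mod 760 exists.
697⁻¹ ≡ 193 (mod 760).
m ≡ 193·5 ≡ 205 (mod 760).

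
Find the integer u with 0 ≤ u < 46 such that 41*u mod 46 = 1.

Run the extended Euclidean algorithm:
46 = 1*41 + 5
41 = 8*5 + 1
5 = 5*1 + 0
gcd(41, 46) = 1, so the inverse exists.
Bézout: 1 = −8*46 + 9*41.
So 41⁻¹ ≡ 9 (mod 46).

9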